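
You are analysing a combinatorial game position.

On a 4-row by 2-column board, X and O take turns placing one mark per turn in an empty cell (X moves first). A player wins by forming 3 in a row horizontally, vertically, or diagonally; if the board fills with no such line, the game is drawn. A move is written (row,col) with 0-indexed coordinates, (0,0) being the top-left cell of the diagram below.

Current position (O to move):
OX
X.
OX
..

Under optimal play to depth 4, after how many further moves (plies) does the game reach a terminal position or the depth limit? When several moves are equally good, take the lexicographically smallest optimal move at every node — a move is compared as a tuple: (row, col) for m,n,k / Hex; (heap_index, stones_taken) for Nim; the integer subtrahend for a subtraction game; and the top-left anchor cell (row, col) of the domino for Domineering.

[OX/X./OX/..] O move#1: (1,1):+0/OX/XO/OX/..*, (3,0):-1/OX/X./OX/O., (3,1):-1/OX/X./OX/.O
[OX/XO/OX/..] X move#2: (3,0):+0/OX/XO/OX/X.*, (3,1):+0/OX/XO/OX/.X
[OX/XO/OX/X.] O move#3: (3,1):+0/OX/XO/OX/XO*
[OX/XO/OX/XO] end (terminal +0, X#4); searched OX/X./OX/.. to 4

PV length from [OX/X./OX/..]: 3 plies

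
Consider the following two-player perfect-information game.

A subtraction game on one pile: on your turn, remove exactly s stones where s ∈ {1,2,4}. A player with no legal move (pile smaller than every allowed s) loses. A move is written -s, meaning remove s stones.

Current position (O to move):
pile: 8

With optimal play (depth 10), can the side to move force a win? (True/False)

[8] O move#1: -1:-1/7, -2:+1/6*, -4:-1/4
[6] X move#2: -1:-1/5*, -2:-1/4, -4:-1/2
[5] O move#3: -1:-1/4, -2:+1/3*, -4:-1/1
[3] X move#4: -1:-1/2*, -2:-1/1
[2] O move#5: -1:-1/1, -2:+1/0*
[0] end (terminal -1, X#6); searched 8 to 10

O winning at [8]: True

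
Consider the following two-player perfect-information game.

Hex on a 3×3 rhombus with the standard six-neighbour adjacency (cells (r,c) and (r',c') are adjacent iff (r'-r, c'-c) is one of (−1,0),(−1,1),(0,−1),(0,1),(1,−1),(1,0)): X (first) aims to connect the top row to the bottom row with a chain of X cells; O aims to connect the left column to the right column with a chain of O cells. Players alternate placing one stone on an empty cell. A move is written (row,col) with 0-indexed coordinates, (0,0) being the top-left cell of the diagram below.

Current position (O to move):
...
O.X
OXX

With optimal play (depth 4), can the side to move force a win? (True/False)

[.../O.X/OXX] O move#1: (0,0):-1/O../O.X/OXX, (0,1):-1/.O./O.X/OXX, (0,2):+1/..O/O.X/OXX*, (1,1):-1/.../OOX/OXX
[..O/O.X/OXX] X move#2: (0,0):-1/X.O/O.X/OXX*, (0,1):-1/.XO/O.X/OXX, (1,1):-1/..O/OXX/OXX
[X.O/O.X/OXX] O move#3: (0,1):+1/XOO/O.X/OXX*, (1,1):+1/X.O/OOX/OXX
[XOO/O.X/OXX] end (terminal -1, X#4); searched .../O.X/OXX to 4

O winning at [.../O.X/OXX]: True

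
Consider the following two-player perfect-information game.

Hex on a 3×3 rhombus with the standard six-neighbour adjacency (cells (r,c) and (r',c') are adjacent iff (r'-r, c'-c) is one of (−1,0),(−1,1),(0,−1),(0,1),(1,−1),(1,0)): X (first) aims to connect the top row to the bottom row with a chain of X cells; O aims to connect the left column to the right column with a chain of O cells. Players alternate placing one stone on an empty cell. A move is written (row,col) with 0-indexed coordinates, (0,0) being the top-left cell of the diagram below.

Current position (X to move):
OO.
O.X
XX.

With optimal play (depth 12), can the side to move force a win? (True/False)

p1 X@[OO./O.X/XX.]: (0,2)[OOX/O.X/XX.]+1* (1,1)[OO./OXX/XX.]-1 (2,2)[OO./O.X/XXX]-1
p2 O@[OOX/O.X/XX.] terminal -1; root [OO./O.X/XX.] d12

X winning at [OO./O.X/XX.]: True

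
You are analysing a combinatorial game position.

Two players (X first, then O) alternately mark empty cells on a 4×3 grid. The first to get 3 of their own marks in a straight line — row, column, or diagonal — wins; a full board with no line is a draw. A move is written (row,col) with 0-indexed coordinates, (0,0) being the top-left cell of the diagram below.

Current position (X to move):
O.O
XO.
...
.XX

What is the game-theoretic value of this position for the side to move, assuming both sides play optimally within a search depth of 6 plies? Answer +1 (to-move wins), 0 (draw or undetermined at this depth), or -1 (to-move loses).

[O.O/XO./.../.XX] X move#1: (0,1):-1/OXO/XO./.../.XX, (1,2):-1/O.O/XOX/.../.XX, (2,0):-1/O.O/XO./X../.XX, (2,1):+1/O.O/XO./.X./.XX*, (2,2):-1/O.O/XO./..X/.XX, (3,0):+1/O.O/XO./.../XXX
[O.O/XO./.X./.XX] end (terminal -1, O#2); searched O.O/XO./.../.XX to 6

value(O.O/XO./.../.XX, X) = +1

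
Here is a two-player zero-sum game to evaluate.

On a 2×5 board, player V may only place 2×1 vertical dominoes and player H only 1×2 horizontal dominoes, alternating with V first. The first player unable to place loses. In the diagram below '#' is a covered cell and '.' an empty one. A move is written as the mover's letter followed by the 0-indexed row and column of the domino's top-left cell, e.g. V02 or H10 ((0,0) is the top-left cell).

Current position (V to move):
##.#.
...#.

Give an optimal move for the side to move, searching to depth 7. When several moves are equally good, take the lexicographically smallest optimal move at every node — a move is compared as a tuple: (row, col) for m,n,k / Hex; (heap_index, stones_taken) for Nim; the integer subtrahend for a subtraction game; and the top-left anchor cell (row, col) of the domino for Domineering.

V's best at [##.#./...#.]: V02

[##.#./...#.] V move#1: V02:+1/####./..##.*, V04:-1/##.##/...##
[####./..##.] H move#2: H10:-1/####./####.*
[####./####.] V move#3: V04:+1/#####/#####*
[#####/#####] end (terminal -1, H#4); searched ##.#./...#. to 7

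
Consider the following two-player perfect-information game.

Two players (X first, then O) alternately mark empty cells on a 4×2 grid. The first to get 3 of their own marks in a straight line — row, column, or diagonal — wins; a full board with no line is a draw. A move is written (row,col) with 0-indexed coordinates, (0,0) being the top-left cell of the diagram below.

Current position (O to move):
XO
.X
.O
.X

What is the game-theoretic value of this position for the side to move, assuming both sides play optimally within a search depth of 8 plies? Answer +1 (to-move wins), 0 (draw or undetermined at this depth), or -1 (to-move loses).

ply 1, O at XO/.X/.O/.X | (1,0)=+0→XO/OX/.O/.X*; (2,0)=+0→XO/.X/OO/.X; (3,0)=+0→XO/.X/.O/OX
ply 2, X at XO/OX/.O/.X | (2,0)=+0→XO/OX/XO/.X*; (3,0)=+0→XO/OX/.O/XX
ply 3, O at XO/OX/XO/.X | (3,0)=+0→XO/OX/XO/OX*
ply 4: XO/OX/XO/OX is terminal +0 (X); from XO/.X/.O/.X depth 8

value(XO/.X/.O/.X, O) = 0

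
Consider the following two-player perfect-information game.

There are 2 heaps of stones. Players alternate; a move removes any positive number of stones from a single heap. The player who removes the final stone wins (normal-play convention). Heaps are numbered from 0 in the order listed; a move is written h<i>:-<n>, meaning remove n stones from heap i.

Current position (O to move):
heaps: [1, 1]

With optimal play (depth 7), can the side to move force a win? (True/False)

[(1,1)] O move#1: h0:-1:-1/(0,1)*, h1:-1:-1/(1,0)
[(0,1)] X move#2: h1:-1:+1/(0,0)*
[(0,0)] end (terminal -1, O#3); searched (1,1) to 7

O winning at [(1,1)]: False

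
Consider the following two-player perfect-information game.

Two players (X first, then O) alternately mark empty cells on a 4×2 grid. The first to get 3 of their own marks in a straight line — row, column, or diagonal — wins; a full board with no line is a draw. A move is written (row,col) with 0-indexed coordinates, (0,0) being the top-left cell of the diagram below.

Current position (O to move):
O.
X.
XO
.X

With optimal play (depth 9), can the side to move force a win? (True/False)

O winning at [O./X./XO/.X]: False

p1 O@[O./X./XO/.X]: (0,1)[OO/X./XO/.X]-1 (1,1)[O./XO/XO/.X]-1 (3,0)[O./X./XO/OX]+0*
p2 X@[O./X./XO/OX]: (0,1)[OX/X./XO/OX]+0* (1,1)[O./XX/XO/OX]+0
p3 O@[OX/X./XO/OX]: (1,1)[OX/XO/XO/OX]+0*
p4 X@[OX/XO/XO/OX] terminal +0; root [O./X./XO/.X] d9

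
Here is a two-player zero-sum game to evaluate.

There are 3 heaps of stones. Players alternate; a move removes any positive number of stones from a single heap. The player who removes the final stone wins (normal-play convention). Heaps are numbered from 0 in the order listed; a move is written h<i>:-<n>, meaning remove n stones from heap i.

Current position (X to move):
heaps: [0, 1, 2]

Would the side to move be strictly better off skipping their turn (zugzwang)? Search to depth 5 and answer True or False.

zugzwang((0,1,2), X) = False

[(0,1,2)] X move#1: h1:-1:-1/(0,0,2), h2:-1:+1/(0,1,1)*, h2:-2:-1/(0,1,0)
[(0,1,1)] O move#2: h1:-1:-1/(0,0,1)*, h2:-1:-1/(0,1,0)
[(0,0,1)] X move#3: h2:-1:+1/(0,0,0)*
[(0,0,0)] end (terminal -1, O#4); searched (0,1,2) to 5
suppose X passes — search the same position with O to move:
pass> [(0,1,2)] O move#1: h1:-1:-1/(0,0,2), h2:-1:+1/(0,1,1)*, h2:-2:-1/(0,1,0)
pass> [(0,1,1)] X move#2: h1:-1:-1/(0,0,1)*, h2:-1:-1/(0,1,0)
pass> [(0,0,1)] O move#3: h2:-1:+1/(0,0,0)*
pass> [(0,0,0)] end (terminal -1, X#4); searched (0,1,2) to 5
for X: play +1, pass -1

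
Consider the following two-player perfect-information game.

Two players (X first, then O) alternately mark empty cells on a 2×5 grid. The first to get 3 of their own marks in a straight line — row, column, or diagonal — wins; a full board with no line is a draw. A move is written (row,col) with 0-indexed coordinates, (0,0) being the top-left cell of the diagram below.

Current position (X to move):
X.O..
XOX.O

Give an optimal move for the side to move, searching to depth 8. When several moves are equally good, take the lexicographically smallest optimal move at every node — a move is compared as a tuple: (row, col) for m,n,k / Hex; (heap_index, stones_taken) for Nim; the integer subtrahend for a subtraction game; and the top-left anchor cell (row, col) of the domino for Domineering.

p1 X@[X.O../XOX.O]: (0,1)[XXO../XOX.O]+0* (0,3)[X.OX./XOX.O]+0 (0,4)[X.O.X/XOX.O]+0 (1,3)[X.O../XOXXO]-1
p2 O@[XXO../XOX.O]: (0,3)[XXOO./XOX.O]+0* (0,4)[XXO.O/XOX.O]+0 (1,3)[XXO../XOXOO]+0
p3 X@[XXOO./XOX.O]: (0,4)[XXOOX/XOX.O]+0* (1,3)[XXOO./XOXXO]-1
p4 O@[XXOOX/XOX.O]: (1,3)[XXOOX/XOXOO]+0*
p5 X@[XXOOX/XOXOO] terminal +0; root [X.O../XOX.O] d8

X's best at [X.O../XOX.O]: (0,1)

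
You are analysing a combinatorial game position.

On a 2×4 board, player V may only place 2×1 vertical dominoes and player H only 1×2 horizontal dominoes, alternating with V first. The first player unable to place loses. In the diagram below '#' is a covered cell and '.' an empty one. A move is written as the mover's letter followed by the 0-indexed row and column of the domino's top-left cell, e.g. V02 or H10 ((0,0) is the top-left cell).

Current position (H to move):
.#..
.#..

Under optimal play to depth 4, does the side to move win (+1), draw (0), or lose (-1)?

p1 H@[.#../.#..]: H02[.###/.#..]+1* H12[.#../.###]+1
p2 V@[.###/.#..]: V00[####/##..]-1*
p3 H@[####/##..]: H12[####/####]+1*
p4 V@[####/####] terminal -1; root [.#../.#..] d4

value(.#../.#.., H) = +1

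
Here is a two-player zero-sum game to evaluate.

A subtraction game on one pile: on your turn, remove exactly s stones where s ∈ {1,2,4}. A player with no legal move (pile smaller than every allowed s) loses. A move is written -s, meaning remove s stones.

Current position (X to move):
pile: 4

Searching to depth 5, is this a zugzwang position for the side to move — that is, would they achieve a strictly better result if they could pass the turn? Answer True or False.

[4] X move#1: -1:+1/3*, -2:-1/2, -4:+1/0
[3] O move#2: -1:-1/2*, -2:-1/1
[2] X move#3: -1:-1/1, -2:+1/0*
[0] end (terminal -1, O#4); searched 4 to 5
pass branch (O moves first from the same position):
  | [4] O move#1: -1:+1/3*, -2:-1/2, -4:+1/0
  | [3] X move#2: -1:-1/2*, -2:-1/1
  | [2] O move#3: -1:-1/1, -2:+1/0*
  | [0] end (terminal -1, X#4); searched 4 to 5
X moving scores +1; X passing scores -1

zugzwang(4, X) = False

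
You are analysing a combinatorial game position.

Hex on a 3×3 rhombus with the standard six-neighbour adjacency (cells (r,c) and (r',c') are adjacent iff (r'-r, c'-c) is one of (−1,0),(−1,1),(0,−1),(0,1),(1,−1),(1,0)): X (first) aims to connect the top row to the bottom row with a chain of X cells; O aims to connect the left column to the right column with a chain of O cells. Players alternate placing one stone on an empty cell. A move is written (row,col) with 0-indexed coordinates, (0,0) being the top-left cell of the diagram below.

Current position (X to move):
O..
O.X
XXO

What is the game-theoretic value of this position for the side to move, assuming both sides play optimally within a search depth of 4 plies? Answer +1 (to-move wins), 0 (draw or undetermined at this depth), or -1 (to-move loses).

value(O../O.X/XXO, X) = +1

ply 1, X at O../O.X/XXO | (0,1)=+1→OX./O.X/XXO*; (0,2)=+1→O.X/O.X/XXO; (1,1)=+1→O../OXX/XXO
ply 2, O at OX./O.X/XXO | (0,2)=-1→OXO/O.X/XXO*; (1,1)=-1→OX./OOX/XXO
ply 3, X at OXO/O.X/XXO | (1,1)=+1→OXO/OXX/XXO*
ply 4: OXO/OXX/XXO is terminal -1 (O); from O../O.X/XXO depth 4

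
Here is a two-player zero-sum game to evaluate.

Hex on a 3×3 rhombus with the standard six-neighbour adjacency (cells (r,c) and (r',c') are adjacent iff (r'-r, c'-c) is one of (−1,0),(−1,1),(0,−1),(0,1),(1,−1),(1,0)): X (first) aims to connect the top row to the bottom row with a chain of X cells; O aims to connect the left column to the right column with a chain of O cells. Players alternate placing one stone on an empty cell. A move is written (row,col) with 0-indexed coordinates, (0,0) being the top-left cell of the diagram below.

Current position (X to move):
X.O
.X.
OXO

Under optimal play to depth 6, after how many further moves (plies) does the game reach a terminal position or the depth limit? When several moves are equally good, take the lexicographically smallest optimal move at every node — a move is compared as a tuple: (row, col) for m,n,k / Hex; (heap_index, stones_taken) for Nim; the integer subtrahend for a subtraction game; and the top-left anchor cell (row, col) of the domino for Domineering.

[X.O/.X./OXO] X move#1: (0,1):+1/XXO/.X./OXO*, (1,0):+1/X.O/XX./OXO, (1,2):+1/X.O/.XX/OXO
[XXO/.X./OXO] end (terminal -1, O#2); searched X.O/.X./OXO to 6

PV length from [X.O/.X./OXO]: 1 ply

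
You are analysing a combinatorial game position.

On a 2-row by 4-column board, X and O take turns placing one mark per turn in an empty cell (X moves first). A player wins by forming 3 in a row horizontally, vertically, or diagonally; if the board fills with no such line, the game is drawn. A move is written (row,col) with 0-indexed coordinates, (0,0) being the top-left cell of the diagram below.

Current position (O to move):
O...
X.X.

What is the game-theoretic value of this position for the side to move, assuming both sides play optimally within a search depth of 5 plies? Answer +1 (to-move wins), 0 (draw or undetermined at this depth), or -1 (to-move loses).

value(O.../X.X., O) = 0

[O.../X.X.] O move#1: (0,1):-1/OO../X.X., (0,2):-1/O.O./X.X., (0,3):-1/O..O/X.X., (1,1):+0/O.../XOX.*, (1,3):-1/O.../X.XO
[O.../XOX.] X move#2: (0,1):+0/OX../XOX.*, (0,2):+0/O.X./XOX., (0,3):+0/O..X/XOX., (1,3):+0/O.../XOXX
[OX../XOX.] O move#3: (0,2):+0/OXO./XOX.*, (0,3):+0/OX.O/XOX., (1,3):+0/OX../XOXO
[OXO./XOX.] X move#4: (0,3):+0/OXOX/XOX.*, (1,3):+0/OXO./XOXX
[OXOX/XOX.] O move#5: (1,3):+0/OXOX/XOXO*
[OXOX/XOXO] end (terminal +0, X#6); searched O.../X.X. to 5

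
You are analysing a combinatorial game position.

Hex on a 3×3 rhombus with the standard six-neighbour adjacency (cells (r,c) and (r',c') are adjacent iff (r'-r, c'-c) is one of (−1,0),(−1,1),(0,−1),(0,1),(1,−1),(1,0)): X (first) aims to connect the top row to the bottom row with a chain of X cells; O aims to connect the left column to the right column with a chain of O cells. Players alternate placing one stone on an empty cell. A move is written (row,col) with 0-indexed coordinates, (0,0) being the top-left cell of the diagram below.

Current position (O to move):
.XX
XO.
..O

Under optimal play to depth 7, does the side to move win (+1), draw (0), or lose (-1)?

p1 O@[.XX/XO./..O]: (0,0)[OXX/XO./..O]-1 (1,2)[.XX/XOO/..O]-1 (2,0)[.XX/XO./O.O]+1* (2,1)[.XX/XO./.OO]-1
p2 X@[.XX/XO./O.O]: (0,0)[XXX/XO./O.O]-1* (1,2)[.XX/XOX/O.O]-1 (2,1)[.XX/XO./OXO]-1
p3 O@[XXX/XO./O.O]: (1,2)[XXX/XOO/O.O]+1* (2,1)[XXX/XO./OOO]+1
p4 X@[XXX/XOO/O.O] terminal -1; root [.XX/XO./..O] d7

value(.XX/XO./..O, O) = +1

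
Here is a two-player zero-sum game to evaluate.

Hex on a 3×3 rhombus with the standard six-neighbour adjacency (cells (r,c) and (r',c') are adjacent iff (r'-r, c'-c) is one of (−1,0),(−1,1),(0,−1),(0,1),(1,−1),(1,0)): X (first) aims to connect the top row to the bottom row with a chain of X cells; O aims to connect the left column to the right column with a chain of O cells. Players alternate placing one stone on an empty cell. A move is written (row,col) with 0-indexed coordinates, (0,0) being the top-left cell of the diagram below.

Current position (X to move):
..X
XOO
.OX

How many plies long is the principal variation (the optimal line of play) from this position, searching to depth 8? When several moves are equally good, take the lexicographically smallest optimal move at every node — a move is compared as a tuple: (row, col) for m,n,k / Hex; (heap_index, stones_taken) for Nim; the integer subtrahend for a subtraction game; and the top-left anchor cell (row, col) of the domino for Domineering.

PV length from [..X/XOO/.OX]: 3 plies

ply 1, X at ..X/XOO/.OX | (0,0)=-1→X.X/XOO/.OX; (0,1)=-1→.XX/XOO/.OX; (2,0)=+1→..X/XOO/XOX*
ply 2, O at ..X/XOO/XOX | (0,0)=-1→O.X/XOO/XOX*; (0,1)=-1→.OX/XOO/XOX
ply 3, X at O.X/XOO/XOX | (0,1)=+1→OXX/XOO/XOX*
ply 4: OXX/XOO/XOX is terminal -1 (O); from ..X/XOO/.OX depth 8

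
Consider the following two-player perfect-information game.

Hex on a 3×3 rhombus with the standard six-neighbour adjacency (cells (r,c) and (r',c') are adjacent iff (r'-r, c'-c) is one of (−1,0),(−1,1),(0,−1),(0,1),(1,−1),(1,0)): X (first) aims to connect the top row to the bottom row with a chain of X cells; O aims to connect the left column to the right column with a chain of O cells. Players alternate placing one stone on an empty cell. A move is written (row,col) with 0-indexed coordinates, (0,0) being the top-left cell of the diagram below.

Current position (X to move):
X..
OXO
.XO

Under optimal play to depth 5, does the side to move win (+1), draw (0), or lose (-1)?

ply 1, X at X../OXO/.XO | (0,1)=+1→XX./OXO/.XO*; (0,2)=+1→X.X/OXO/.XO; (2,0)=+1→X../OXO/XXO
ply 2: XX./OXO/.XO is terminal -1 (O); from X../OXO/.XO depth 5

value(X../OXO/.XO, X) = +1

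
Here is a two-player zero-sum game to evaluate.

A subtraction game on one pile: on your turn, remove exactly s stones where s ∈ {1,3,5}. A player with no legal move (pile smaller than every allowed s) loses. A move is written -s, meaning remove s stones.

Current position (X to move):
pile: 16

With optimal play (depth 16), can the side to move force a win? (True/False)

p1 X@[16]: -1[15]-1* -3[13]-1 -5[11]-1
p2 O@[15]: -1[14]+1* -3[12]+1 -5[10]+1
p3 X@[14]: -1[13]-1* -3[11]-1 -5[9]-1
p4 O@[13]: -1[12]+1* -3[10]+1 -5[8]+1
p5 X@[12]: -1[11]-1* -3[9]-1 -5[7]-1
p6 O@[11]: -1[10]+1* -3[8]+1 -5[6]+1
p7 X@[10]: -1[9]-1* -3[7]-1 -5[5]-1
p8 O@[9]: -1[8]+1* -3[6]+1 -5[4]+1
p9 X@[8]: -1[7]-1* -3[5]-1 -5[3]-1
p10 O@[7]: -1[6]+1* -3[4]+1 -5[2]+1
p11 X@[6]: -1[5]-1* -3[3]-1 -5[1]-1
p12 O@[5]: -1[4]+1* -3[2]+1 -5[0]+1
p13 X@[4]: -1[3]-1* -3[1]-1
p14 O@[3]: -1[2]+1* -3[0]+1
p15 X@[2]: -1[1]-1*
p16 O@[1]: -1[0]+1*
p17 X@[0] terminal -1; root [16] d16

X winning at [16]: False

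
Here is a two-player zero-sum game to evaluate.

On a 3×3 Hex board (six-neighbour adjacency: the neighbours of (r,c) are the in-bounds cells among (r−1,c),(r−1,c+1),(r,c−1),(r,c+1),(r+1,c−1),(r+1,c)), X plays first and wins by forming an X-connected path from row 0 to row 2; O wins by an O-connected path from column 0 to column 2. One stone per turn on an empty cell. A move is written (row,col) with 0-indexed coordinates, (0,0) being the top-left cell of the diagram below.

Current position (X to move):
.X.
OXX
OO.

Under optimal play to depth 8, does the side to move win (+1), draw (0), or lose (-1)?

p1 X@[.X./OXX/OO.]: (0,0)[XX./OXX/OO.]-1 (0,2)[.XX/OXX/OO.]-1 (2,2)[.X./OXX/OOX]+1*
p2 O@[.X./OXX/OOX] terminal -1; root [.X./OXX/OO.] d8

value(.X./OXX/OO., X) = +1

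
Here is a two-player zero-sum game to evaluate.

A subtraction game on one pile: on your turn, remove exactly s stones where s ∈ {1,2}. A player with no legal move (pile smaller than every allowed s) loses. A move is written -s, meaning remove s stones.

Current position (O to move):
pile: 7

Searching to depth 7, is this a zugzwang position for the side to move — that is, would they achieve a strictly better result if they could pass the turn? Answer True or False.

zugzwang(7, O) = False

[7] O move#1: -1:+1/6*, -2:-1/5
[6] X move#2: -1:-1/5*, -2:-1/4
[5] O move#3: -1:-1/4, -2:+1/3*
[3] X move#4: -1:-1/2*, -2:-1/1
[2] O move#5: -1:-1/1, -2:+1/0*
[0] end (terminal -1, X#6); searched 7 to 7
suppose O passes — search the same position with X to move:
pass> [7] X move#1: -1:+1/6*, -2:-1/5
pass> [6] O move#2: -1:-1/5*, -2:-1/4
pass> [5] X move#3: -1:-1/4, -2:+1/3*
pass> [3] O move#4: -1:-1/2*, -2:-1/1
pass> [2] X move#5: -1:-1/1, -2:+1/0*
pass> [0] end (terminal -1, O#6); searched 7 to 7
for O: play +1, pass -1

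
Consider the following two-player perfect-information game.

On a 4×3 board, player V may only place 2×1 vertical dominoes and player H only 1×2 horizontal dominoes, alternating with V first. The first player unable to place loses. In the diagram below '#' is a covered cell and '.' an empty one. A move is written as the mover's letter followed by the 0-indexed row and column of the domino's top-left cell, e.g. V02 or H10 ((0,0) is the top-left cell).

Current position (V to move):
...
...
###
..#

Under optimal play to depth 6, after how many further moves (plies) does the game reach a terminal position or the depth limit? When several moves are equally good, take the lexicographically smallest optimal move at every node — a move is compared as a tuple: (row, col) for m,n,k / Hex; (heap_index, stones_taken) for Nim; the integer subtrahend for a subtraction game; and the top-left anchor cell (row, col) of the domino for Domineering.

PV length from [.../.../###/..#]: 3 plies

p1 V@[.../.../###/..#]: V00[#../#../###/..#]-1 V01[.#./.#./###/..#]+1* V02[..#/..#/###/..#]-1
p2 H@[.#./.#./###/..#]: H30[.#./.#./###/###]-1*
p3 V@[.#./.#./###/###]: V00[##./##./###/###]+1* V02[.##/.##/###/###]+1
p4 H@[##./##./###/###] terminal -1; root [.../.../###/..#] d6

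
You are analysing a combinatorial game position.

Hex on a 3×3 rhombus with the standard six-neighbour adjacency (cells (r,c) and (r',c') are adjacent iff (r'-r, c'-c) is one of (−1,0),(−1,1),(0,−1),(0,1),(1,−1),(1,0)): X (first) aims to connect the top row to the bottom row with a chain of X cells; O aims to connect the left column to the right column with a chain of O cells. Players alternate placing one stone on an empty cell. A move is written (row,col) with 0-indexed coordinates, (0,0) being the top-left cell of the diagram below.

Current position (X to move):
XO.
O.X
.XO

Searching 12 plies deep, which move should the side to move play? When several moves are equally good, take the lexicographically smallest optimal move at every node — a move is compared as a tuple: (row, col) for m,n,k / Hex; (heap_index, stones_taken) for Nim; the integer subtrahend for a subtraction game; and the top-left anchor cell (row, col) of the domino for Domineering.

[XO./O.X/.XO] X move#1: (0,2):+1/XOX/O.X/.XO*, (1,1):-1/XO./OXX/.XO, (2,0):-1/XO./O.X/XXO
[XOX/O.X/.XO] end (terminal -1, O#2); searched XO./O.X/.XO to 12

X's best at [XO./O.X/.XO]: (0,2)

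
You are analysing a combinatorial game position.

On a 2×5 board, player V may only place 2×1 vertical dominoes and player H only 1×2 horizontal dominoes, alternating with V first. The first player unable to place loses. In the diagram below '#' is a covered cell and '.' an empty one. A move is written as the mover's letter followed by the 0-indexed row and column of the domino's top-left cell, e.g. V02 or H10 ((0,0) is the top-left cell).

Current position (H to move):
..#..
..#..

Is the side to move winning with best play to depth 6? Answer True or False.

H winning at [..#../..#..]: False

ply 1, H at ..#../..#.. | H00=-1→###../..#..*; H03=-1→..###/..#..; H10=-1→..#../###..; H13=-1→..#../..###
ply 2, V at ###../..#.. | V03=+1→####./..##.*; V04=+1→###.#/..#.#
ply 3, H at ####./..##. | H10=-1→####./####.*
ply 4, V at ####./####. | V04=+1→#####/#####*
ply 5: #####/##### is terminal -1 (H); from ..#../..#.. depth 6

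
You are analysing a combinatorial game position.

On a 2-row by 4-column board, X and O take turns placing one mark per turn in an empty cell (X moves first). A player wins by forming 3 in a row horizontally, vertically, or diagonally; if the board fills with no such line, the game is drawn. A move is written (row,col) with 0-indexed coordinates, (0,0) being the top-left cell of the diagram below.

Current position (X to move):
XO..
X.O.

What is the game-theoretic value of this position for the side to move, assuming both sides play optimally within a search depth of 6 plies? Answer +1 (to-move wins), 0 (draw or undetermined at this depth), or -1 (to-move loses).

value(XO../X.O., X) = 0

ply 1, X at XO../X.O. | (0,2)=+0→XOX./X.O.*; (0,3)=+0→XO.X/X.O.; (1,1)=+0→XO../XXO.; (1,3)=+0→XO../X.OX
ply 2, O at XOX./X.O. | (0,3)=+0→XOXO/X.O.*; (1,1)=+0→XOX./XOO.; (1,3)=+0→XOX./X.OO
ply 3, X at XOXO/X.O. | (1,1)=+0→XOXO/XXO.*; (1,3)=+0→XOXO/X.OX
ply 4, O at XOXO/XXO. | (1,3)=+0→XOXO/XXOO*
ply 5: XOXO/XXOO is terminal +0 (X); from XO../X.O. depth 6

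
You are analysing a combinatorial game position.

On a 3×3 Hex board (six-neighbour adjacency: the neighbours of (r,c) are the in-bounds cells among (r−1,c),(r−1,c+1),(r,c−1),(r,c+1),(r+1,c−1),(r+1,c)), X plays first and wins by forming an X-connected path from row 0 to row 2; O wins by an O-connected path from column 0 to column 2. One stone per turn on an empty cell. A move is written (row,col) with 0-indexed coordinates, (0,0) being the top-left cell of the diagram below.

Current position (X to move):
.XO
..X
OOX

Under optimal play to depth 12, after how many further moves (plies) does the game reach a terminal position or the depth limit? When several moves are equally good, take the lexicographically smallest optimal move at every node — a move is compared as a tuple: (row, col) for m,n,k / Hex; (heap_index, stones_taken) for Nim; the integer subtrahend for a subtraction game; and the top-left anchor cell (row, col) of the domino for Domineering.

[.XO/..X/OOX] X move#1: (0,0):-1/XXO/..X/OOX, (1,0):-1/.XO/X.X/OOX, (1,1):+1/.XO/.XX/OOX*
[.XO/.XX/OOX] end (terminal -1, O#2); searched .XO/..X/OOX to 12

PV length from [.XO/..X/OOX]: 1 ply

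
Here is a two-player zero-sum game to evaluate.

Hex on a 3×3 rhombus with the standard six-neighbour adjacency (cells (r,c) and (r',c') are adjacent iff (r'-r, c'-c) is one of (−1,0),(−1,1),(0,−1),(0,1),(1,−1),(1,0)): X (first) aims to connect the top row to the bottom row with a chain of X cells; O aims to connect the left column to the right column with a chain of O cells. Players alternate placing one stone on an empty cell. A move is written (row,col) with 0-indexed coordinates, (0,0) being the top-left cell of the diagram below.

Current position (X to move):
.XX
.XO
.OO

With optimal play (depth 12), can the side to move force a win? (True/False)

X winning at [.XX/.XO/.OO]: True

ply 1, X at .XX/.XO/.OO | (0,0)=-1→XXX/.XO/.OO; (1,0)=-1→.XX/XXO/.OO; (2,0)=+1→.XX/.XO/XOO*
ply 2: .XX/.XO/XOO is terminal -1 (O); from .XX/.XO/.OO depth 12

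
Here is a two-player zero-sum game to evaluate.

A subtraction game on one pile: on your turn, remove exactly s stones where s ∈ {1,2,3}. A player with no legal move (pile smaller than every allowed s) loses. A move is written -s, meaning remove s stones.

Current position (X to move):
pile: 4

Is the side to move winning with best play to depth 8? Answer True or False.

X winning at [4]: False

p1 X@[4]: -1[3]-1* -2[2]-1 -3[1]-1
p2 O@[3]: -1[2]-1 -2[1]-1 -3[0]+1*
p3 X@[0] terminal -1; root [4] d8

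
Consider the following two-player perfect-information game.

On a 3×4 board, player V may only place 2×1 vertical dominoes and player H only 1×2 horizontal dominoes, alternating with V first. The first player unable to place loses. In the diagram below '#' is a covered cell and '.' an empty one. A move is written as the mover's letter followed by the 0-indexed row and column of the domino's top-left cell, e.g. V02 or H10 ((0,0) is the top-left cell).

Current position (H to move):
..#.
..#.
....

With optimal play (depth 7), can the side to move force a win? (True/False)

p1 H@[..#./..#./....]: H00[###./..#./....]-1 H10[..#./###./....]+1* H20[..#./..#./##..]-1 H21[..#./..#./.##.]-1 H22[..#./..#./..##]-1
p2 V@[..#./###./....]: V03[..##/####/....]-1* V13[..#./####/...#]-1
p3 H@[..##/####/....]: H00[####/####/....]+1* H20[..##/####/##..]+1 H21[..##/####/.##.]+1 H22[..##/####/..##]+1
p4 V@[####/####/....] terminal -1; root [..#./..#./....] d7

H winning at [..#./..#./....]: True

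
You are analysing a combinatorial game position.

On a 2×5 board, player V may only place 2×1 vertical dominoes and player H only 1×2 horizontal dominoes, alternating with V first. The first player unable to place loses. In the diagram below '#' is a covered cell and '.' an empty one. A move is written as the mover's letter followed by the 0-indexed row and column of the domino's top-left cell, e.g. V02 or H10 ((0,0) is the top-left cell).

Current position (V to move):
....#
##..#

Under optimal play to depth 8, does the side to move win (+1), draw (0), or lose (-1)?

[....#/##..#] V move#1: V02:+1/..#.#/###.#*, V03:-1/...##/##.##
[..#.#/###.#] H move#2: H00:-1/###.#/###.#*
[###.#/###.#] V move#3: V03:+1/#####/#####*
[#####/#####] end (terminal -1, H#4); searched ....#/##..# to 8

value(....#/##..#, V) = +1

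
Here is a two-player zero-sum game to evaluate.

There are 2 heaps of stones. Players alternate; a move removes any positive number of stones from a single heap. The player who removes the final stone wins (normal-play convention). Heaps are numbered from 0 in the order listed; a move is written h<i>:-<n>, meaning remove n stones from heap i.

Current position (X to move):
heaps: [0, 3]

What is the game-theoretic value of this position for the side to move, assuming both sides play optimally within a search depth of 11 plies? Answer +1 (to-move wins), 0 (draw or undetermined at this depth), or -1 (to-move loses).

ply 1, X at (0,3) | h1:-1=-1→(0,2); h1:-2=-1→(0,1); h1:-3=+1→(0,0)*
ply 2: (0,0) is terminal -1 (O); from (0,3) depth 11

value((0,3), X) = +1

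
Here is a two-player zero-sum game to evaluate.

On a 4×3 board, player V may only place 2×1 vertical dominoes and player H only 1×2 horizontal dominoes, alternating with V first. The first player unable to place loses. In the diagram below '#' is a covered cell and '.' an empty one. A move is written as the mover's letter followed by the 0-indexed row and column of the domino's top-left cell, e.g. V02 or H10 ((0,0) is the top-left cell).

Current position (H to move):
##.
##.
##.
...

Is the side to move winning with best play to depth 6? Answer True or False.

[##./##./##./...] H move#1: H30:-1/##./##./##./##.*, H31:-1/##./##./##./.##
[##./##./##./##.] V move#2: V02:+1/###/###/##./##.*, V12:+1/##./###/###/##., V22:+1/##./##./###/###
[###/###/##./##.] end (terminal -1, H#3); searched ##./##./##./... to 6

H winning at [##./##./##./...]: False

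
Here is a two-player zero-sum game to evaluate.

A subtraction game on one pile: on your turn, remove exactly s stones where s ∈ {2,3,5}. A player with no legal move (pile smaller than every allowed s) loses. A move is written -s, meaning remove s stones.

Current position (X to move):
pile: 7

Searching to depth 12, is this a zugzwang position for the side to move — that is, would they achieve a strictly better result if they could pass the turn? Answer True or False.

zugzwang(7, X) = True

ply 1, X at 7 | -2=-1→5*; -3=-1→4; -5=-1→2
ply 2, O at 5 | -2=-1→3; -3=-1→2; -5=+1→0*
ply 3: 0 is terminal -1 (X); from 7 depth 12
suppose X passes — search the same position with O to move:
pass> ply 1, O at 7 | -2=-1→5*; -3=-1→4; -5=-1→2
pass> ply 2, X at 5 | -2=-1→3; -3=-1→2; -5=+1→0*
pass> ply 3: 0 is terminal -1 (O); from 7 depth 12
for X: play -1, pass +1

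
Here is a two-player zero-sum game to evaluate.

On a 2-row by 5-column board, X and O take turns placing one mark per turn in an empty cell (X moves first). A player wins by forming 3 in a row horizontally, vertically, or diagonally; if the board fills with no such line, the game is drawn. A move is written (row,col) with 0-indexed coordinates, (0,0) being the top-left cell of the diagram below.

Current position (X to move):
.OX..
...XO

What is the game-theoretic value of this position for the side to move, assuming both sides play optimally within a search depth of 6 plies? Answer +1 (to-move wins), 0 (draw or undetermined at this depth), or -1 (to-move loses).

[.OX../...XO] X move#1: (0,0):+0/XOX../...XO*, (0,3):+0/.OXX./...XO, (0,4):+0/.OX.X/...XO, (1,0):+0/.OX../X..XO, (1,1):+0/.OX../.X.XO, (1,2):+0/.OX../..XXO
[XOX../...XO] O move#2: (0,3):+0/XOXO./...XO*, (0,4):+0/XOX.O/...XO, (1,0):+0/XOX../O..XO, (1,1):+0/XOX../.O.XO, (1,2):+0/XOX../..OXO
[XOXO./...XO] X move#3: (0,4):+0/XOXOX/...XO*, (1,0):+0/XOXO./X..XO, (1,1):+0/XOXO./.X.XO, (1,2):+0/XOXO./..XXO
[XOXOX/...XO] O move#4: (1,0):+0/XOXOX/O..XO*, (1,1):+0/XOXOX/.O.XO, (1,2):+0/XOXOX/..OXO
[XOXOX/O..XO] X move#5: (1,1):+0/XOXOX/OX.XO*, (1,2):+0/XOXOX/O.XXO
[XOXOX/OX.XO] O move#6: (1,2):+0/XOXOX/OXOXO*
[XOXOX/OXOXO] end (terminal +0, X#7); searched .OX../...XO to 6

value(.OX../...XO, X) = 0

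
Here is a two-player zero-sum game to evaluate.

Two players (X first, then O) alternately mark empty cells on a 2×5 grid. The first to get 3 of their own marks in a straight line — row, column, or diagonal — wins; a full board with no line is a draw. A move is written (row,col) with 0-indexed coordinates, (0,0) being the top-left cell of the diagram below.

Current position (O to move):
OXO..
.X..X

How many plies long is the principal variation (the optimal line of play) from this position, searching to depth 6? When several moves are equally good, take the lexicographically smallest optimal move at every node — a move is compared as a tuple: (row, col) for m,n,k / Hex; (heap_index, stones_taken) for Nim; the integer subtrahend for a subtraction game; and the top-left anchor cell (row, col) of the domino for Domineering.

PV length from [OXO../.X..X]: 5 plies

ply 1, O at OXO../.X..X | (0,3)=+0→OXOO./.X..X*; (0,4)=+0→OXO.O/.X..X; (1,0)=+0→OXO../OX..X; (1,2)=+0→OXO../.XO.X; (1,3)=+0→OXO../.X.OX
ply 2, X at OXOO./.X..X | (0,4)=+0→OXOOX/.X..X*; (1,0)=-1→OXOO./XX..X; (1,2)=-1→OXOO./.XX.X; (1,3)=-1→OXOO./.X.XX
ply 3, O at OXOOX/.X..X | (1,0)=+0→OXOOX/OX..X*; (1,2)=+0→OXOOX/.XO.X; (1,3)=+0→OXOOX/.X.OX
ply 4, X at OXOOX/OX..X | (1,2)=+0→OXOOX/OXX.X*; (1,3)=+0→OXOOX/OX.XX
ply 5, O at OXOOX/OXX.X | (1,3)=+0→OXOOX/OXXOX*
ply 6: OXOOX/OXXOX is terminal +0 (X); from OXO../.X..X depth 6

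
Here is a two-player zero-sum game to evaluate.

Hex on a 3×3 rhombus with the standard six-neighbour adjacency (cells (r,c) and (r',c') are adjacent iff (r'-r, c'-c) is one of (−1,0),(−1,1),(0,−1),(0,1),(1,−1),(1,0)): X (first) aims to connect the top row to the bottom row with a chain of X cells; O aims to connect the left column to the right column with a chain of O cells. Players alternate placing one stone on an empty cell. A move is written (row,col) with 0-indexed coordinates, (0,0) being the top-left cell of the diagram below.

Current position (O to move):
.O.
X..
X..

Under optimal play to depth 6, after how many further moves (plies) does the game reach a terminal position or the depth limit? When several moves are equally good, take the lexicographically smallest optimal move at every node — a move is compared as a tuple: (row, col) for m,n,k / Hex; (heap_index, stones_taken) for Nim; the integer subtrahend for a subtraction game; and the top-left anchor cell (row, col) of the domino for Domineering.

ply 1, O at .O./X../X.. | (0,0)=-1→OO./X../X..*; (0,2)=-1→.OO/X../X..; (1,1)=-1→.O./XO./X..; (1,2)=-1→.O./X.O/X..; (2,1)=-1→.O./X../XO.; (2,2)=-1→.O./X../X.O
ply 2, X at OO./X../X.. | (0,2)=+1→OOX/X../X..*; (1,1)=-1→OO./XX./X..; (1,2)=-1→OO./X.X/X..; (2,1)=-1→OO./X../XX.; (2,2)=-1→OO./X../X.X
ply 3, O at OOX/X../X.. | (1,1)=-1→OOX/XO./X..*; (1,2)=-1→OOX/X.O/X..; (2,1)=-1→OOX/X../XO.; (2,2)=-1→OOX/X../X.O
ply 4, X at OOX/XO./X.. | (1,2)=+1→OOX/XOX/X..*; (2,1)=-1→OOX/XO./XX.; (2,2)=-1→OOX/XO./X.X
ply 5, O at OOX/XOX/X.. | (2,1)=-1→OOX/XOX/XO.*; (2,2)=-1→OOX/XOX/X.O
ply 6, X at OOX/XOX/XO. | (2,2)=+1→OOX/XOX/XOX*
ply 7: OOX/XOX/XOX is terminal -1 (O); from .O./X../X.. depth 6

PV length from [.O./X../X..]: 6 plies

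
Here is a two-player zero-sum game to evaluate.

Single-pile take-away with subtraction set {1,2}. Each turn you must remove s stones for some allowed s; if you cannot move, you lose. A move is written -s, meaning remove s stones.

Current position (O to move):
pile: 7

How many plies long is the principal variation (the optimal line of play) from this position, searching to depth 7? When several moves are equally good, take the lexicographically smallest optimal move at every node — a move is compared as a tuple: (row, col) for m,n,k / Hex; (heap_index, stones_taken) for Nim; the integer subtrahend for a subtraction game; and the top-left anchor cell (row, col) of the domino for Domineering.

PV length from [7]: 5 plies

ply 1, O at 7 | -1=+1→6*; -2=-1→5
ply 2, X at 6 | -1=-1→5*; -2=-1→4
ply 3, O at 5 | -1=-1→4; -2=+1→3*
ply 4, X at 3 | -1=-1→2*; -2=-1→1
ply 5, O at 2 | -1=-1→1; -2=+1→0*
ply 6: 0 is terminal -1 (X); from 7 depth 7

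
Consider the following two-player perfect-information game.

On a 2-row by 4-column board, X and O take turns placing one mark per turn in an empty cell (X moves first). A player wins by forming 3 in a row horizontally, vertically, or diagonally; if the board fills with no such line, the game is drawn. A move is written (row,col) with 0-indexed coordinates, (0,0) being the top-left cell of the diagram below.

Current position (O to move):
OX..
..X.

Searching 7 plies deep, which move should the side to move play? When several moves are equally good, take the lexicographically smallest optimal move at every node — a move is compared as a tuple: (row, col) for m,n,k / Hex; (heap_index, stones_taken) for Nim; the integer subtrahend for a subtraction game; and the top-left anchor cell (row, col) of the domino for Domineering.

p1 O@[OX../..X.]: (0,2)[OXO./..X.]-1 (0,3)[OX.O/..X.]-1 (1,0)[OX../O.X.]+0* (1,1)[OX../.OX.]+0 (1,3)[OX../..XO]+0
p2 X@[OX../O.X.]: (0,2)[OXX./O.X.]+0* (0,3)[OX.X/O.X.]+0 (1,1)[OX../OXX.]+0 (1,3)[OX../O.XX]+0
p3 O@[OXX./O.X.]: (0,3)[OXXO/O.X.]+0* (1,1)[OXX./OOX.]-1 (1,3)[OXX./O.XO]-1
p4 X@[OXXO/O.X.]: (1,1)[OXXO/OXX.]+0* (1,3)[OXXO/O.XX]+0
p5 O@[OXXO/OXX.]: (1,3)[OXXO/OXXO]+0*
p6 X@[OXXO/OXXO] terminal +0; root [OX../..X.] d7

O's best at [OX../..X.]: (1,0)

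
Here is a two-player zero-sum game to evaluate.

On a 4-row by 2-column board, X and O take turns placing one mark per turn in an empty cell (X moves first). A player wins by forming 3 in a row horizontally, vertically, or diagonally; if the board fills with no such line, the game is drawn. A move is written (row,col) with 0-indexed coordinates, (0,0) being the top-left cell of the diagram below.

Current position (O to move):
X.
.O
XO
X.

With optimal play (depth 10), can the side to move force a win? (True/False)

ply 1, O at X./.O/XO/X. | (0,1)=+1→XO/.O/XO/X.*; (1,0)=+1→X./OO/XO/X.; (3,1)=+1→X./.O/XO/XO
ply 2: XO/.O/XO/X. is terminal -1 (X); from X./.O/XO/X. depth 10

O winning at [X./.O/XO/X.]: True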